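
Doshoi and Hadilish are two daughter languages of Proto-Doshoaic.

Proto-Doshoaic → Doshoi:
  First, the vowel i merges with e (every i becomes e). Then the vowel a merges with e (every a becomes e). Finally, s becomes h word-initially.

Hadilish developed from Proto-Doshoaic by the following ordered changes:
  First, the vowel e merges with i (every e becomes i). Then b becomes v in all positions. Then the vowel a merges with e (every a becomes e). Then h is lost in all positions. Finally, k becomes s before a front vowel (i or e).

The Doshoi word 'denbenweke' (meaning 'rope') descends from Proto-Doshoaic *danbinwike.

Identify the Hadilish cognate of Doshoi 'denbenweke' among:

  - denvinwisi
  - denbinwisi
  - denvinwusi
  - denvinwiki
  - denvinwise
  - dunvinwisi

denvinwisi

Hadilish: *danbinwike > danbinwiki > danvinwiki > denvinwiki > denvinwisi  (by vowel merger, unconditioned shift, vowel merger, palatalisation)
The other candidates each miss or misapply at least one Hadilish change.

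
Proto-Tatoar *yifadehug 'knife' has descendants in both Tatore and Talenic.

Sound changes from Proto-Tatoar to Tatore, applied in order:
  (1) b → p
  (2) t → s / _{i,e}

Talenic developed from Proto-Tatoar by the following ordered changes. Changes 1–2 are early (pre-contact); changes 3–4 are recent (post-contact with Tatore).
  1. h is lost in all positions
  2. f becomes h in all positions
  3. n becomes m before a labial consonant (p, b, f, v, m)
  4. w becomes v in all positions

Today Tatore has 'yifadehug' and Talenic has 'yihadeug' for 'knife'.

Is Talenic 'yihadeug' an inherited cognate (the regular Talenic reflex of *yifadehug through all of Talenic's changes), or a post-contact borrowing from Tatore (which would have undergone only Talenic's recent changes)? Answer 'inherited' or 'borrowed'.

If inherited, *yifadehug would pass through all of Talenic's changes:
Talenic: start from *yifadehug.
  rule 1 (h-loss): yifadehug → yifadeug
  rule 2 (unconditioned shift): yifadeug → yihadeug
  rule 3: no change — yihadeug
  rule 4: no change — yihadeug
  ⇒ Talenic yihadeug
If borrowed from Tatore 'yifadehug' after the early changes, it would undergo only the recent ones:
  rule 3 (nasal place assimilation): no change (yifadehug)
  rule 4 (unconditioned shift): no change (yifadehug)
  ⇒ as a loan: yifadehug
Talenic 'yihadeug' matches the inherited outcome exactly, so it is an inherited cognate, not a loan.

inherited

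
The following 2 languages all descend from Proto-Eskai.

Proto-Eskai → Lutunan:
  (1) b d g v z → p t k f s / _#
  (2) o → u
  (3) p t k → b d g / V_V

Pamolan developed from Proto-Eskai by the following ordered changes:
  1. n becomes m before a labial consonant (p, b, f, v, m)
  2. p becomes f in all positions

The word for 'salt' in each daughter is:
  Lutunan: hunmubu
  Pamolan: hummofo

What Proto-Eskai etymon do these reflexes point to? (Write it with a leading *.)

Position 5: Lutunan has u, Pamolan has o. Pamolan preserves o here (none of its changes turn any other segment into o), so the proto-segment is *o.
Position 3: Lutunan has n, Pamolan has m. Lutunan preserves n here (none of its changes turn any other segment into n), so the proto-segment is *n.
Position 7: Lutunan has u, Pamolan has o. Pamolan preserves o here (none of its changes turn any other segment into o), so the proto-segment is *o.
Continuing position by position gives *hunmopo; check it forward:
Lutunan: *hunmopo > hunmupu > hunmubu  (by vowel merger, intervocalic voicing)
Pamolan: *hunmopo > hummopo > hummofo  (by nasal place assimilation, unconditioned shift)
No other proto-form is consistent with every reflex, so the reconstruction is *hunmopo.

*hunmopo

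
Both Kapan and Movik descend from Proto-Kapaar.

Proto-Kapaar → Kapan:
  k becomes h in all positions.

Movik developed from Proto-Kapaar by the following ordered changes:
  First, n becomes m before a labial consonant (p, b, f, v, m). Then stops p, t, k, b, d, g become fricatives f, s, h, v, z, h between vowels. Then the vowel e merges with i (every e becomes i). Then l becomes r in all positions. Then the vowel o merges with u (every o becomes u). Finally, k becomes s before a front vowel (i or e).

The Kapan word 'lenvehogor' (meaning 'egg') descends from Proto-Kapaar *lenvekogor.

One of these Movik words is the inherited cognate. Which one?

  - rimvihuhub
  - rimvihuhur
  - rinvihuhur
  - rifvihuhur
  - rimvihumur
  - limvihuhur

Movik: *lenvekogor
  lenvekogor → lemvekogor   [nasal place assimilation]
  lemvekogor → lemvehohor   [intervocalic lenition]
  lemvehohor → limvihohor   [vowel merger]
  limvihohor → rimvihohor   [unconditioned shift]
  rimvihohor → rimvihuhur   [vowel merger]
  rimvihuhur (rule 6 does not apply)
  giving Movik rimvihuhur.
Among the options, 'rimvihuhur' alone shows every Movik change applied in order.

rimvihuhur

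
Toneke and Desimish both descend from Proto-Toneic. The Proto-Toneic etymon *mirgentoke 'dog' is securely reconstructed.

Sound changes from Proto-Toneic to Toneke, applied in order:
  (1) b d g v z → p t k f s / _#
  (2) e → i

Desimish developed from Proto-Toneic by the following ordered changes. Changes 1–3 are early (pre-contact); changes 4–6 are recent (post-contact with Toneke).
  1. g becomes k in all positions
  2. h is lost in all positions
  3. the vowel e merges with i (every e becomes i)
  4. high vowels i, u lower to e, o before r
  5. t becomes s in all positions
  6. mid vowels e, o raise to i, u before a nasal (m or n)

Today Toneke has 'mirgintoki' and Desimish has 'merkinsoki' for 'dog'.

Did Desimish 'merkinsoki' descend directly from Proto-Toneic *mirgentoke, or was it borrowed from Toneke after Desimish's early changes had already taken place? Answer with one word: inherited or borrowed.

inherited

If inherited, *mirgentoke would pass through all of Desimish's changes:
Desimish: *mirgentoke > mirkentoke > mirkintoki > merkintoki > merkinsoki  (by unconditioned shift, vowel merger, pre-rhotic lowering, unconditioned shift)
If borrowed from Toneke 'mirgintoki' after the early changes, it would undergo only the recent ones:
  rule 4 (pre-rhotic lowering): mirgintoki → mergintoki
  rule 5 (unconditioned shift): mergintoki → merginsoki
  rule 6 (pre-nasal raising): no change (merginsoki)
  ⇒ as a loan: merginsoki
Desimish 'merkinsoki' matches the inherited outcome exactly, so it is an inherited cognate, not a loan.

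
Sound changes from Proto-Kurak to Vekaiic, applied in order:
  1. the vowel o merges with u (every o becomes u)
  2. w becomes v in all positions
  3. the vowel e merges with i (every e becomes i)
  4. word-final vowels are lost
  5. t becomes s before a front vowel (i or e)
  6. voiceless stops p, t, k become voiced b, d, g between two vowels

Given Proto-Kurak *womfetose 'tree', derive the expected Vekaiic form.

Vekaiic: start from *womfetose.
  rule 1 (vowel merger): womfetose → wumfetuse
  rule 2 (unconditioned shift): wumfetuse → vumfetuse
  rule 3 (vowel merger): vumfetuse → vumfitusi
  rule 4 (apocope): vumfitusi → vumfitus
  rule 5: no change — vumfitus
  rule 6 (intervocalic voicing): vumfitus → vumfidus
  ⇒ Vekaiic vumfidus

vumfidus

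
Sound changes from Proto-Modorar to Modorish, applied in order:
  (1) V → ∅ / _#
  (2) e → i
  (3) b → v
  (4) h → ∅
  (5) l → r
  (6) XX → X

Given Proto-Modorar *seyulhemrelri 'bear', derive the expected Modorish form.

Modorish: *seyulhemrelri
  seyulhemrelri → seyulhemrelr   [apocope]
  seyulhemrelr → siyulhimrilr   [vowel merger]
  siyulhimrilr (rule 3 does not apply)
  siyulhimrilr → siyulimrilr   [h-loss]
  siyulimrilr → siyurimrirr   [unconditioned shift]
  siyurimrirr → siyurimrir   [degemination]
  giving Modorish siyurimrir.

siyurimrir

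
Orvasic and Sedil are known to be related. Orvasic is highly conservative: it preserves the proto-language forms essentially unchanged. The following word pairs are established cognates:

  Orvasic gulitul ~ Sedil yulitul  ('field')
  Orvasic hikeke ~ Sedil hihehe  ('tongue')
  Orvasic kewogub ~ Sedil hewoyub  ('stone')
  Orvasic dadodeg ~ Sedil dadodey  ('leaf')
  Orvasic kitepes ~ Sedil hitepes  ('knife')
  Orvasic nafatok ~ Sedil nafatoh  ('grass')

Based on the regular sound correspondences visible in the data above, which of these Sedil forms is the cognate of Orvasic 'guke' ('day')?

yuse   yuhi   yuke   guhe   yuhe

gulitul ~ yulitul — Orvasic g corresponds to Sedil y word-initially before a back vowel.
hikeke ~ hihehe — Orvasic k corresponds to Sedil h between vowels (before a front vowel).
Applying these to Orvasic 'guke':
  guke → yuke   (g→y word-initially before a back vowel)
  yuke → yuhe   (k→h between vowels (before a front vowel))
So the Sedil cognate is 'yuhe'.

yuhe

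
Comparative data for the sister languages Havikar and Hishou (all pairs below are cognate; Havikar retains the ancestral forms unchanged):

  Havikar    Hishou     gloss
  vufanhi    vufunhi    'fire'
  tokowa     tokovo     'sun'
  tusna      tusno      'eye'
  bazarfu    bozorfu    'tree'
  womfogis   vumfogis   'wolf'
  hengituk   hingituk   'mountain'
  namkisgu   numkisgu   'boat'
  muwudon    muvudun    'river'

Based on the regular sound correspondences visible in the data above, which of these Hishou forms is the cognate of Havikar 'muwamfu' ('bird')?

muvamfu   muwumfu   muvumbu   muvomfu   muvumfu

tokowa ~ tokovo — Havikar w corresponds to Hishou v between vowels (before a back vowel).
namkisgu ~ numkisgu — Havikar a corresponds to Hishou u after a consonant, before a nasal.
Applying these to Havikar 'muwamfu':
  muwamfu → muvamfu   (w→v between vowels (before a back vowel))
  muvamfu → muvumfu   (a→u after a consonant, before a nasal)
So the Hishou cognate is 'muvumfu'.

muvumfu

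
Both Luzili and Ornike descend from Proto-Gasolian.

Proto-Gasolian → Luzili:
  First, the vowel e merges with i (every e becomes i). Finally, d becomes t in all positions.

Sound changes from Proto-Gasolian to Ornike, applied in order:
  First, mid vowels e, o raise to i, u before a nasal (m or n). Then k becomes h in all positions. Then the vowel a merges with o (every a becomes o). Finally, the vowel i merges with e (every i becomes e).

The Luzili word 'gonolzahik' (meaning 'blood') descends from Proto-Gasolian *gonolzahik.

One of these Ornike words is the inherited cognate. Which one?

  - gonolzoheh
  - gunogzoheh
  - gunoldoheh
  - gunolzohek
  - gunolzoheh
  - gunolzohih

gunolzoheh

Ornike: *gonolzahik > gunolzahik > gunolzahih > gunolzohih > gunolzoheh  (by pre-nasal raising, unconditioned shift, vowel merger, vowel merger)
Among the options, 'gunolzoheh' alone shows every Ornike change applied in order.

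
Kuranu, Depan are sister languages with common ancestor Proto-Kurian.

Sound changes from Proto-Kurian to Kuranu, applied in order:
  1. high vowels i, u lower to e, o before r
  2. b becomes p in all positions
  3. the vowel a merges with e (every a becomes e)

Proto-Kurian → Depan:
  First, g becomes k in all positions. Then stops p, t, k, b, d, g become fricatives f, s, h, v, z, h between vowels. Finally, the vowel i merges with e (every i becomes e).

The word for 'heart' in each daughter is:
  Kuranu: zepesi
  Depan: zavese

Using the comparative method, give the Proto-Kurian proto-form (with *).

*zabesi

Position 2: Kuranu has e, Depan has a. Depan preserves a here (none of its changes turn any other segment into a), so the proto-segment is *a.
Position 6: Kuranu has i, Depan has e. Kuranu preserves i here (none of its changes turn any other segment into i), so the proto-segment is *i.
Position 3: Kuranu has p, Depan has v. Taking the neighbouring segments as reconstructed: Kuranu p could go back to *p or *b; Depan v could go back to *b or *v — the one source consistent with every daughter is *b.
Continuing position by position gives *zabesi; check it forward:
Kuranu: *zabesi
  zabesi (rule 1 does not apply)
  zabesi → zapesi   [unconditioned shift]
  zapesi → zepesi   [vowel merger]
  giving Kuranu zepesi.
Depan: start from *zabesi.
  rule 1: no change — zabesi
  rule 2 (intervocalic lenition): zabesi → zavesi
  rule 3 (vowel merger): zavesi → zavese
  ⇒ Depan zavese
Only *zabesi yields all of Kuranu zepesi, Depan zavese.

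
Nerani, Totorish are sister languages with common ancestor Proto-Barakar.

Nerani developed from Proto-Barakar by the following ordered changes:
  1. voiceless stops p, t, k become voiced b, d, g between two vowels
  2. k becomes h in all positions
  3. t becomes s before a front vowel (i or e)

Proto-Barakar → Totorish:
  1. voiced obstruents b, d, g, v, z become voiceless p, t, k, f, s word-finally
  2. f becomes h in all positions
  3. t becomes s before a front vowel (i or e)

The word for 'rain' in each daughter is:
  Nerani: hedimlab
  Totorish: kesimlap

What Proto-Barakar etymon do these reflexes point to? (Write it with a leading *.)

Position 8: Nerani has b, Totorish has p. Taking the neighbouring segments as reconstructed: Nerani b can only go back to *b; Totorish p could go back to *p or *b — the one source consistent with every daughter is *b.
Position 3: Nerani has d, Totorish has s. Taking the neighbouring segments as reconstructed: Nerani d could go back to *t or *d; Totorish s could go back to *t or *s — the one source consistent with every daughter is *t.
Position 1: Nerani has h, Totorish has k. Taking the neighbouring segments as reconstructed: Nerani h could go back to *k or *h; Totorish k can only go back to *k — the one source consistent with every daughter is *k.
The remaining positions agree across the daughters. Check the candidate against every language:
Nerani: start from *ketimlab.
  rule 1 (intervocalic voicing): ketimlab → kedimlab
  rule 2 (unconditioned shift): kedimlab → hedimlab
  rule 3: no change — hedimlab
  ⇒ Nerani hedimlab
Totorish: *ketimlab
  ketimlab → ketimlap   [final devoicing]
  ketimlap (rule 2 does not apply)
  ketimlap → kesimlap   [palatalisation]
  giving Totorish kesimlap.
No other proto-form is consistent with every reflex, so the reconstruction is *ketimlab.

*ketimlab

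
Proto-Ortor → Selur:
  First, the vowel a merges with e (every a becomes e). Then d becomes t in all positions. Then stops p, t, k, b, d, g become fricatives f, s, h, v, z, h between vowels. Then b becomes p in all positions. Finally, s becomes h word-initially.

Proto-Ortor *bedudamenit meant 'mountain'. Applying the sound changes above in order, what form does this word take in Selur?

Selur: *bedudamenit > bedudemenit > betutemenit > besusemenit > pesusemenit  (by vowel merger, unconditioned shift, intervocalic lenition, unconditioned shift)

pesusemenit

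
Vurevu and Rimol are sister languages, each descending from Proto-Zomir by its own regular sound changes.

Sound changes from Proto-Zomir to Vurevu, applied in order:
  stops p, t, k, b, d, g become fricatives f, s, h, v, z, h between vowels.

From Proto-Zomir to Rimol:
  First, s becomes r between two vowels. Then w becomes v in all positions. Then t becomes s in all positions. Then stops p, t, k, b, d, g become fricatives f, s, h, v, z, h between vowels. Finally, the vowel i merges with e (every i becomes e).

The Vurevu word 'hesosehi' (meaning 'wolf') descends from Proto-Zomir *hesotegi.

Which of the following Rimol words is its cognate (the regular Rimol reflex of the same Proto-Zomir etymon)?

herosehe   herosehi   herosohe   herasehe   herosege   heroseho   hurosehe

Rimol: *hesotegi
  hesotegi → herotegi   [rhotacism]
  herotegi (rule 2 does not apply)
  herotegi → herosegi   [unconditioned shift]
  herosegi → herosehi   [intervocalic lenition]
  herosehi → herosehe   [vowel merger]
  giving Rimol herosehe.
Among the options, 'herosehe' alone shows every Rimol change applied in order.

herosehe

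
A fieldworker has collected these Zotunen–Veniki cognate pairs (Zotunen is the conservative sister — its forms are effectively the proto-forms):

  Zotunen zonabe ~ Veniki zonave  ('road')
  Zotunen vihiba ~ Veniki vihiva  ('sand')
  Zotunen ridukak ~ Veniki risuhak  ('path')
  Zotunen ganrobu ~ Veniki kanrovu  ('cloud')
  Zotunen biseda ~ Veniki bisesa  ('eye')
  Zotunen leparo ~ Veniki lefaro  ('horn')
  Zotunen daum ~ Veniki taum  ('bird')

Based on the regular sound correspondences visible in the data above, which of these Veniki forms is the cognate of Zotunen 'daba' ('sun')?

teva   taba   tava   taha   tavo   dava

tava

daum ~ taum — Zotunen d corresponds to Veniki t word-initially before a back vowel.
vihiba ~ vihiva — Zotunen b corresponds to Veniki v between vowels (before a back vowel).
Applying these to Zotunen 'daba':
  daba → taba   (d→t word-initially before a back vowel)
  taba → tava   (b→v between vowels (before a back vowel))
So the Veniki cognate is 'tava'.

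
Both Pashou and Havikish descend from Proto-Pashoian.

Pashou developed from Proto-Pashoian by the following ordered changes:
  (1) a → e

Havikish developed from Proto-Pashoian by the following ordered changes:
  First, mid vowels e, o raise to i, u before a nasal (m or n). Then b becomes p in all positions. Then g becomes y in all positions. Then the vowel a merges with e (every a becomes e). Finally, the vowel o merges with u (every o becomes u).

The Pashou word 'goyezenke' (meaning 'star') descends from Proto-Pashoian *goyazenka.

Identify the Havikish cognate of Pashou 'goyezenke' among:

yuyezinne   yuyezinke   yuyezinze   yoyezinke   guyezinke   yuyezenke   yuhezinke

yuyezinke

Havikish: start from *goyazenka.
  rule 1 (pre-nasal raising): goyazenka → goyazinka
  rule 2: no change — goyazinka
  rule 3 (unconditioned shift): goyazinka → yoyazinka
  rule 4 (vowel merger): yoyazinka → yoyezinke
  rule 5 (vowel merger): yoyezinke → yuyezinke
  ⇒ Havikish yuyezinke
The other candidates each miss or misapply at least one Havikish change.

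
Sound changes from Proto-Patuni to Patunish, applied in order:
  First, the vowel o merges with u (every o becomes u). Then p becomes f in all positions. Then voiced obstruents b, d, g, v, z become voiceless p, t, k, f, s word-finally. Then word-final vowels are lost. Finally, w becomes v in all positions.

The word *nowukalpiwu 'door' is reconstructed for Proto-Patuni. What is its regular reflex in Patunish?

nuvukalfiv

Patunish: *nowukalpiwu
  nowukalpiwu → nuwukalpiwu   [vowel merger]
  nuwukalpiwu → nuwukalfiwu   [unconditioned shift]
  nuwukalfiwu (rule 3 does not apply)
  nuwukalfiwu → nuwukalfiw   [apocope]
  nuwukalfiw → nuvukalfiv   [unconditioned shift]
  giving Patunish nuvukalfiv.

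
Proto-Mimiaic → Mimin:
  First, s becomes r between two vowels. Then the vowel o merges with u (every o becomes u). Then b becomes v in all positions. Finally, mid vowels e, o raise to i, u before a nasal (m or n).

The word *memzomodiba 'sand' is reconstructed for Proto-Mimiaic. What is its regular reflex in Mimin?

mimzumudiva

Mimin: *memzomodiba
  memzomodiba (rule 1 does not apply)
  memzomodiba → memzumudiba   [vowel merger]
  memzumudiba → memzumudiva   [unconditioned shift]
  memzumudiva → mimzumudiva   [pre-nasal raising]
  giving Mimin mimzumudiva.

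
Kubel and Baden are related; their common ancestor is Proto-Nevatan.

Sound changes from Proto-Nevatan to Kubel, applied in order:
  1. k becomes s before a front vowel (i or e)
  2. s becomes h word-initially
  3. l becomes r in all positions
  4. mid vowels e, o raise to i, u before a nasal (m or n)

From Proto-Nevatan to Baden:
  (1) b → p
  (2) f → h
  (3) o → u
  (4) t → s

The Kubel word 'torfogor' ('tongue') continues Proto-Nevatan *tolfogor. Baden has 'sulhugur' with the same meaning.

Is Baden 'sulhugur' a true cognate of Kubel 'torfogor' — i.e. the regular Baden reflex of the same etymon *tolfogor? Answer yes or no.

yes

Derive the expected Baden reflex of *tolfogor:
Baden: *tolfogor
  tolfogor (rule 1 does not apply)
  tolfogor → tolhogor   [unconditioned shift]
  tolhogor → tulhugur   [vowel merger]
  tulhugur → sulhugur   [unconditioned shift]
  giving Baden sulhugur.
Baden 'sulhugur' matches the regular reflex exactly, so the pair is cognate.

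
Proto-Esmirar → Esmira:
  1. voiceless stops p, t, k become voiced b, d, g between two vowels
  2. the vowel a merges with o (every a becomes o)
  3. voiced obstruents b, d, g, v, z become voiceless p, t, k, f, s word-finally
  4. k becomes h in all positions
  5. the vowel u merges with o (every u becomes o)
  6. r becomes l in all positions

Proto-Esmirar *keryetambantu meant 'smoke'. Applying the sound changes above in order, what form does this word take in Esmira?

Esmira: start from *keryetambantu.
  rule 1 (intervocalic voicing): keryetambantu → keryedambantu
  rule 2 (vowel merger): keryedambantu → keryedombontu
  rule 3: no change — keryedombontu
  rule 4 (unconditioned shift): keryedombontu → heryedombontu
  rule 5 (vowel merger): heryedombontu → heryedombonto
  rule 6 (unconditioned shift): heryedombonto → helyedombonto
  ⇒ Esmira helyedombonto

helyedombonto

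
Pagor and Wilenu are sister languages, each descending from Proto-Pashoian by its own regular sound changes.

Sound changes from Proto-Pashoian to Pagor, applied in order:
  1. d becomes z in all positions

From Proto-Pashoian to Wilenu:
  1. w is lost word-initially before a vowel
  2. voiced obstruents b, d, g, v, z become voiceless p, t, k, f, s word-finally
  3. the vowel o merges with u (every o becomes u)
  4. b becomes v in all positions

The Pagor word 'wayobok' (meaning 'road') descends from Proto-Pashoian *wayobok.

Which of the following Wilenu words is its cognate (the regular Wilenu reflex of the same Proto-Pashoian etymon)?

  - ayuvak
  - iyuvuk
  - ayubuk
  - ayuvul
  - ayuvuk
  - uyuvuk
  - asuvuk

ayuvuk

Wilenu: *wayobok > ayobok > ayubuk > ayuvuk  (by glide loss, vowel merger, unconditioned shift)
The other candidates each miss or misapply at least one Wilenu change.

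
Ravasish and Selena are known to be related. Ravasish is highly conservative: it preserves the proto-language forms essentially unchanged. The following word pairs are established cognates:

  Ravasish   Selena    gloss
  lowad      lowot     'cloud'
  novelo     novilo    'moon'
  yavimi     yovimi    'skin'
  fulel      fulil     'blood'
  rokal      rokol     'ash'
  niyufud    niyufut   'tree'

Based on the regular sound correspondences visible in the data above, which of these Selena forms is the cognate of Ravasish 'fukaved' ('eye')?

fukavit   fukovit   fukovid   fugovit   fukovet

yavimi ~ yovimi — Ravasish a corresponds to Selena o after a consonant, before a labial obstruent.
novelo ~ novilo, fulel ~ fulil — Ravasish e corresponds to Selena i after a consonant, before a consonant other than r, m, n, p, b, f, v.
lowad ~ lowot, niyufud ~ niyufut — Ravasish d corresponds to Selena t word-finally.
Applying these to Ravasish 'fukaved':
  fukaved → fukoved   (a→o after a consonant, before a labial obstruent)
  fukoved → fukovid   (e→i after a consonant, before a consonant other than r, m, n, p, b, f, v)
  fukovid → fukovit   (d→t word-finally)
So the Selena cognate is 'fukovit'.

fukovit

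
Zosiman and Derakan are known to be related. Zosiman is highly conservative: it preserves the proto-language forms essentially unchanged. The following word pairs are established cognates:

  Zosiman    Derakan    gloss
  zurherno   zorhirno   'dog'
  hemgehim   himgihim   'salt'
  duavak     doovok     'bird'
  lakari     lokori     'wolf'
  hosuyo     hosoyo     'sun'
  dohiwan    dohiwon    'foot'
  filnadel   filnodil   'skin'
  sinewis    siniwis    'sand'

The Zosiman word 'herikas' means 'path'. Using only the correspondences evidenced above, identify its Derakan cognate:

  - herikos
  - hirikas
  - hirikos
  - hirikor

hirikos

zurherno ~ zorhirno — Zosiman e corresponds to Derakan i after a consonant, before r.
duavak ~ doovok, lakari ~ lokori — Zosiman a corresponds to Derakan o after a consonant, before a consonant other than r, m, n, p, b, f, v.
Applying these to Zosiman 'herikas':
  herikas → hirikas   (e→i after a consonant, before r)
  hirikas → hirikos   (a→o after a consonant, before a consonant other than r, m, n, p, b, f, v)
So the Derakan cognate is 'hirikos'.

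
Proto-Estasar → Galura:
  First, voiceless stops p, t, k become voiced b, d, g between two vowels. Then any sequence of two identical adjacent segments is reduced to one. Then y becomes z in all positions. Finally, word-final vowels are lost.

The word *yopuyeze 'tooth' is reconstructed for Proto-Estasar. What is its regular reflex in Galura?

zobuzez

Galura: start from *yopuyeze.
  rule 1 (intervocalic voicing): yopuyeze → yobuyeze
  rule 2: no change — yobuyeze
  rule 3 (unconditioned shift): yobuyeze → zobuzeze
  rule 4 (apocope): zobuzeze → zobuzez
  ⇒ Galura zobuzez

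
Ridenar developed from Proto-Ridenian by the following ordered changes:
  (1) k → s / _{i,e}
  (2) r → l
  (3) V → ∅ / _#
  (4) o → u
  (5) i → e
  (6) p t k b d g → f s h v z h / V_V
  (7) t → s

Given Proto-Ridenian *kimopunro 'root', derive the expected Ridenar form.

Ridenar: *kimopunro
  kimopunro → simopunro   [palatalisation]
  simopunro → simopunlo   [unconditioned shift]
  simopunlo → simopunl   [apocope]
  simopunl → simupunl   [vowel merger]
  simupunl → semupunl   [vowel merger]
  semupunl → semufunl   [intervocalic lenition]
  semufunl (rule 7 does not apply)
  giving Ridenar semufunl.

semufunl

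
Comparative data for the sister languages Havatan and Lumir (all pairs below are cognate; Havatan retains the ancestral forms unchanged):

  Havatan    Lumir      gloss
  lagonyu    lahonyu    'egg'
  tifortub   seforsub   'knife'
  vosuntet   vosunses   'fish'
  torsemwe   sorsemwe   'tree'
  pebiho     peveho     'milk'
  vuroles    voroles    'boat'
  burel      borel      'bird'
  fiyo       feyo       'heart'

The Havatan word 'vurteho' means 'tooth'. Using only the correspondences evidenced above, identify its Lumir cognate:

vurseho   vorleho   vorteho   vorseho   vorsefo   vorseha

vorseho

vuroles ~ voroles, burel ~ borel — Havatan u corresponds to Lumir o after a consonant, before r.
vosuntet ~ vosunses — Havatan t corresponds to Lumir s after a consonant, before a front vowel.
Applying these to Havatan 'vurteho':
  vurteho → vorteho   (u→o after a consonant, before r)
  vorteho → vorseho   (t→s after a consonant, before a front vowel)
So the Lumir cognate is 'vorseho'.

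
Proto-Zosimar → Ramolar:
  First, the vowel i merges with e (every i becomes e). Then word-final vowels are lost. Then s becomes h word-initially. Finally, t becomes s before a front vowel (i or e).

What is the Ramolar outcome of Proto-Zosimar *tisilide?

Ramolar: *tisilide
  tisilide → teselede   [vowel merger]
  teselede → teseled   [apocope]
  teseled (rule 3 does not apply)
  teseled → seseled   [palatalisation]
  giving Ramolar seseled.

seseled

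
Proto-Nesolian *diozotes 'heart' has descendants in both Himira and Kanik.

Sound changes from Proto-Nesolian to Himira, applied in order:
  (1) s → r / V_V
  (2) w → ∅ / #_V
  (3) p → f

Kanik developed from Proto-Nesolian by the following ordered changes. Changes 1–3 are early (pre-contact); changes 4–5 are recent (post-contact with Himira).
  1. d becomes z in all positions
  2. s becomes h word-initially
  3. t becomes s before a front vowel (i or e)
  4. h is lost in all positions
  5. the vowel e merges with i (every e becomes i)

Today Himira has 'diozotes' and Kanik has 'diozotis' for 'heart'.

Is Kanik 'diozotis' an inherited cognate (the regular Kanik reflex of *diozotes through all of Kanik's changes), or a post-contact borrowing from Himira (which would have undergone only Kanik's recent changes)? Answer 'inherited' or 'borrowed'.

If inherited, *diozotes would pass through all of Kanik's changes:
Kanik: *diozotes
  diozotes → ziozotes   [unconditioned shift]
  ziozotes (rule 2 does not apply)
  ziozotes → ziozoses   [palatalisation]
  ziozoses (rule 4 does not apply)
  ziozoses → ziozosis   [vowel merger]
  giving Kanik ziozosis.
If borrowed from Himira 'diozotes' after the early changes, it would undergo only the recent ones:
  rule 4 (h-loss): no change (diozotes)
  rule 5 (vowel merger): diozotes → diozotis
  ⇒ as a loan: diozotis
Kanik 'diozotis' matches the loan outcome 'diozotis', not the inherited 'ziozosis' — it skipped the early Kanik changes, so it was borrowed from Himira.

borrowed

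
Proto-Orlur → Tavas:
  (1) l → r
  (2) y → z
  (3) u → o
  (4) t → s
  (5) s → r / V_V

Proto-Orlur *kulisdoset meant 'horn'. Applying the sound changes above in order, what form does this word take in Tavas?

korisdores

Tavas: *kulisdoset > kurisdoset > korisdoset > korisdoses > korisdores  (by unconditioned shift, vowel merger, unconditioned shift, rhotacism)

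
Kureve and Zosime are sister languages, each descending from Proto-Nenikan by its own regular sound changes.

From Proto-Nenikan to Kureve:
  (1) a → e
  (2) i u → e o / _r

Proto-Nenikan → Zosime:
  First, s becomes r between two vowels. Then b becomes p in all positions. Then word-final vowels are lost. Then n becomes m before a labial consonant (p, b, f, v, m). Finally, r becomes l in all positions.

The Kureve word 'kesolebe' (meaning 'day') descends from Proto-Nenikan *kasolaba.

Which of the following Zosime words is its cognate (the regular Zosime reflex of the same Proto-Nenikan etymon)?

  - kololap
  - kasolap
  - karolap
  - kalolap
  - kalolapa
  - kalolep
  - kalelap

Zosime: *kasolaba > karolaba > karolapa > karolap > kalolap  (by rhotacism, unconditioned shift, apocope, unconditioned shift)

kalolap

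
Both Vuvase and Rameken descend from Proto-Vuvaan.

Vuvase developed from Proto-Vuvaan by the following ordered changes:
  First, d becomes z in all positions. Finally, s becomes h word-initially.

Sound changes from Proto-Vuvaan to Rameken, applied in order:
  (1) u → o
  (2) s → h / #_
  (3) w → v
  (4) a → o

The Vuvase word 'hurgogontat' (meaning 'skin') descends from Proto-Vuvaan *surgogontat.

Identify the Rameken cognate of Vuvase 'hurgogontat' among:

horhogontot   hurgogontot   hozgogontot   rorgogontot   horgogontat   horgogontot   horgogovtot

horgogontot

Rameken: start from *surgogontat.
  rule 1 (vowel merger): surgogontat → sorgogontat
  rule 2 (debuccalisation): sorgogontat → horgogontat
  rule 3: no change — horgogontat
  rule 4 (vowel merger): horgogontat → horgogontot
  ⇒ Rameken horgogontot
Only 'horgogontot' matches the regular Rameken development of *surgogontat.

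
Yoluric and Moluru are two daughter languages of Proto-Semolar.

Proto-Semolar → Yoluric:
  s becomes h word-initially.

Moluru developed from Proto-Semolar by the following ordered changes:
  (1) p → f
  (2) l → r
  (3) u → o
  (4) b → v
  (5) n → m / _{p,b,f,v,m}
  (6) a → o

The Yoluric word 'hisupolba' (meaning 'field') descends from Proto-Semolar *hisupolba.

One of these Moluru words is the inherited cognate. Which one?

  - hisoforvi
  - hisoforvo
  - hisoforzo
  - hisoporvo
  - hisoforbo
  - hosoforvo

Moluru: *hisupolba > hisufolba > hisuforba > hisoforba > hisoforva > hisoforvo  (by unconditioned shift, unconditioned shift, vowel merger, unconditioned shift, vowel merger)
The other candidates each miss or misapply at least one Moluru change.

hisoforvo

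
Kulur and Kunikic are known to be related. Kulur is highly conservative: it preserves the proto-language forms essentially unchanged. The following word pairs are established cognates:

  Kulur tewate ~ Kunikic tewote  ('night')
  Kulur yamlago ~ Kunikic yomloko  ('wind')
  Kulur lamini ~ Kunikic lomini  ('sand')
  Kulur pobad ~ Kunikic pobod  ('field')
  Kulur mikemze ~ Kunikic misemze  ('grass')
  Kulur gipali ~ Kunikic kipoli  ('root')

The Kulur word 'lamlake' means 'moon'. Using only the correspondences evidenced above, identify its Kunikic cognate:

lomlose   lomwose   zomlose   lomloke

yamlago ~ yomloko, lamini ~ lomini — Kulur a corresponds to Kunikic o after a consonant, before a nasal.
tewate ~ tewote, yamlago ~ yomloko — Kulur a corresponds to Kunikic o after a consonant, before a consonant other than r, m, n, p, b, f, v.
mikemze ~ misemze — Kulur k corresponds to Kunikic s between vowels (before a front vowel).
Applying these to Kulur 'lamlake':
  lamlake → lomlake   (a→o after a consonant, before a nasal)
  lomlake → lomloke   (a→o after a consonant, before a consonant other than r, m, n, p, b, f, v)
  lomloke → lomlose   (k→s between vowels (before a front vowel))
So the Kunikic cognate is 'lomlose'.

lomlose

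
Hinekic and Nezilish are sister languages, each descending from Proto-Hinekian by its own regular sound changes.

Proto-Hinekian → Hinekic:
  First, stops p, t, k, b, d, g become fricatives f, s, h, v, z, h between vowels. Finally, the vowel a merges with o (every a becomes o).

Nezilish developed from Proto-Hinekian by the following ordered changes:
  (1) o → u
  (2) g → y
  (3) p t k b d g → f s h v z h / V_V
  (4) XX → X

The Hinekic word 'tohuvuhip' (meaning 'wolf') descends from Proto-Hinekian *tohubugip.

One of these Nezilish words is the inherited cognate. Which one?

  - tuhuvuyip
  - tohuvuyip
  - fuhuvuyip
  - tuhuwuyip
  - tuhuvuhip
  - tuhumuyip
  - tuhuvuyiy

tuhuvuyip

Nezilish: *tohubugip > tuhubugip > tuhubuyip > tuhuvuyip  (by vowel merger, unconditioned shift, intervocalic lenition)
Only 'tuhuvuyip' matches the regular Nezilish development of *tohubugip.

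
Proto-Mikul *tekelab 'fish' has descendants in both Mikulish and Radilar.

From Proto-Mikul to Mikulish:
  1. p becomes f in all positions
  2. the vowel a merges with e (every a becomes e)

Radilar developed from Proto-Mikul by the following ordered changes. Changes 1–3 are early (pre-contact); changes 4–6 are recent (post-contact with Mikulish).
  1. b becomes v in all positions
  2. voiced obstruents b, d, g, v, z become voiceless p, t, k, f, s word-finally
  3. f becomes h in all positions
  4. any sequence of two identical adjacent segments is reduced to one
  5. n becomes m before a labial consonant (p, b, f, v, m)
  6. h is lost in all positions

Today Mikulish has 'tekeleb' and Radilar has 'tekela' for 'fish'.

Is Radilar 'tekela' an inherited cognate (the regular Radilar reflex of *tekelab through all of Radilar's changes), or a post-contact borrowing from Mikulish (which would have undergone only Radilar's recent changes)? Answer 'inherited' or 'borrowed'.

inherited

If inherited, *tekelab would pass through all of Radilar's changes:
Radilar: *tekelab
  tekelab → tekelav   [unconditioned shift]
  tekelav → tekelaf   [final devoicing]
  tekelaf → tekelah   [unconditioned shift]
  tekelah (rule 4 does not apply)
  tekelah (rule 5 does not apply)
  tekelah → tekela   [h-loss]
  giving Radilar tekela.
If borrowed from Mikulish 'tekeleb' after the early changes, it would undergo only the recent ones:
  rule 4 (degemination): no change (tekeleb)
  rule 5 (nasal place assimilation): no change (tekeleb)
  rule 6 (h-loss): no change (tekeleb)
  ⇒ as a loan: tekeleb
Radilar 'tekela' matches the inherited outcome exactly, so it is an inherited cognate, not a loan.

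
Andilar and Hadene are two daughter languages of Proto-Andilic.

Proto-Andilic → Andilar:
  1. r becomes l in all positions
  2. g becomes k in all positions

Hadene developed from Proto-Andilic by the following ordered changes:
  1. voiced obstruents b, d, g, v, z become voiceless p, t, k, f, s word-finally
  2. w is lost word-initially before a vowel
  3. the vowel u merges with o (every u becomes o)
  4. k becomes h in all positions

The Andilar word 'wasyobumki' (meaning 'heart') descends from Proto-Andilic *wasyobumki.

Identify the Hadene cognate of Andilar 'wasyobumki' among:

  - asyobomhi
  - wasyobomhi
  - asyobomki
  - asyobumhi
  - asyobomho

asyobomhi

Hadene: *wasyobumki
  wasyobumki (rule 1 does not apply)
  wasyobumki → asyobumki   [glide loss]
  asyobumki → asyobomki   [vowel merger]
  asyobomki → asyobomhi   [unconditioned shift]
  giving Hadene asyobomhi.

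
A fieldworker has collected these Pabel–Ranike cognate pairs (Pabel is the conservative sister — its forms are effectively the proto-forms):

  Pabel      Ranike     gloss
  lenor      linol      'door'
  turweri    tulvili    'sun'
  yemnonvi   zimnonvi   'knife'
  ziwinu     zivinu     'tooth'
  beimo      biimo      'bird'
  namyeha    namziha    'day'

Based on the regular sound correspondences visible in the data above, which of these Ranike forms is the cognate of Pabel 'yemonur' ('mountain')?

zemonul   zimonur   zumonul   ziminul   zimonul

yemnonvi ~ zimnonvi — Pabel y corresponds to Ranike z word-initially before a front vowel.
yemnonvi ~ zimnonvi — Pabel e corresponds to Ranike i after a consonant, before a nasal.
lenor ~ linol — Pabel r corresponds to Ranike l word-finally.
Applying these to Pabel 'yemonur':
  yemonur → zemonur   (y→z word-initially before a front vowel)
  zemonur → zimonur   (e→i after a consonant, before a nasal)
  zimonur → zimonul   (r→l word-finally)
So the Ranike cognate is 'zimonul'.

zimonul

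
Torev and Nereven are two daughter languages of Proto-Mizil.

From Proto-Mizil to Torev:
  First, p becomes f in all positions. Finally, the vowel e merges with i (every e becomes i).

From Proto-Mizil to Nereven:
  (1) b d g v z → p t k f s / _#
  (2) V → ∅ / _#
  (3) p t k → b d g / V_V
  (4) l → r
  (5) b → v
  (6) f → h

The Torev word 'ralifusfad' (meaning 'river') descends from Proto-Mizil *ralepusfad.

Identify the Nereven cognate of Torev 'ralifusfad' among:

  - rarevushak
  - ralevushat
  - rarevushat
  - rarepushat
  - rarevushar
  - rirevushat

Nereven: *ralepusfad
  ralepusfad → ralepusfat   [final devoicing]
  ralepusfat (rule 2 does not apply)
  ralepusfat → ralebusfat   [intervocalic voicing]
  ralebusfat → rarebusfat   [unconditioned shift]
  rarebusfat → rarevusfat   [unconditioned shift]
  rarevusfat → rarevushat   [unconditioned shift]
  giving Nereven rarevushat.
Among the options, 'rarevushat' alone shows every Nereven change applied in order.

rarevushat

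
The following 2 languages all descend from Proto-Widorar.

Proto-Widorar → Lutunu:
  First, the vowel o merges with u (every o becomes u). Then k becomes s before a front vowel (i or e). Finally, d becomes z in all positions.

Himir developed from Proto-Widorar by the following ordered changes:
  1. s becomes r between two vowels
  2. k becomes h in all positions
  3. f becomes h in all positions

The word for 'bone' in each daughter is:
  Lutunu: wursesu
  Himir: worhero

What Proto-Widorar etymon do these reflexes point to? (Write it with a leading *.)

Position 6: Lutunu has s, Himir has r. Taking the neighbouring segments as reconstructed: Lutunu s can only go back to *s; Himir r could go back to *s or *r — the one source consistent with every daughter is *s.
Position 7: Lutunu has u, Himir has o. Himir preserves o here (none of its changes turn any other segment into o), so the proto-segment is *o.
Position 4: Lutunu has s, Himir has h. Taking the neighbouring segments as reconstructed: Lutunu s could go back to *k or *s; Himir h could go back to *k or *f or *h — the one source consistent with every daughter is *k.
Verify the candidate proto-form against each daughter:
Lutunu: *workeso > wurkesu > wursesu  (by vowel merger, palatalisation)
Himir: *workeso
  workeso → workero   [rhotacism]
  workero → worhero   [unconditioned shift]
  worhero (rule 3 does not apply)
  giving Himir worhero.
*workeso is the unique common source.

*workeso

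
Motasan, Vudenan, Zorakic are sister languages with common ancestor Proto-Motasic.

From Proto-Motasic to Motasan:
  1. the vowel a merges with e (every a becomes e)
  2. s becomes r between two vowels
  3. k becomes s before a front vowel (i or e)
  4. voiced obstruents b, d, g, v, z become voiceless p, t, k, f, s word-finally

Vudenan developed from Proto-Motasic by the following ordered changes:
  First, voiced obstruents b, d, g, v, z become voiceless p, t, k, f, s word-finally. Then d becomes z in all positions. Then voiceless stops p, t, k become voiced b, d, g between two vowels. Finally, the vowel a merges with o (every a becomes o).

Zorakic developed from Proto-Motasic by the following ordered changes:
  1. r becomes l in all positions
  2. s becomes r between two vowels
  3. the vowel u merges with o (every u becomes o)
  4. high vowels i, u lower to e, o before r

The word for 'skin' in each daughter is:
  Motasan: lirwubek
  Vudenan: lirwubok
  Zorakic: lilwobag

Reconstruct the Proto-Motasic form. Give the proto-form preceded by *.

Position 8: Motasan has k, Vudenan has k, Zorakic has g. Zorakic preserves g here (none of its changes turn any other segment into g), so the proto-segment is *g.
Position 7: Motasan has e, Vudenan has o, Zorakic has a. Zorakic preserves a here (none of its changes turn any other segment into a), so the proto-segment is *a.
Position 3: Motasan has r, Vudenan has r, Zorakic has l. Vudenan preserves r here (none of its changes turn any other segment into r), so the proto-segment is *r.
This points to *lirwubag. Verify forward in each daughter:
Motasan: *lirwubag > lirwubeg > lirwubek  (by vowel merger, final devoicing)
Vudenan: *lirwubag
  lirwubag → lirwubak   [final devoicing]
  lirwubak (rule 2 does not apply)
  lirwubak (rule 3 does not apply)
  lirwubak → lirwubok   [vowel merger]
  giving Vudenan lirwubok.
Zorakic: *lirwubag > lilwubag > lilwobag  (by unconditioned shift, vowel merger)
No other proto-form is consistent with every reflex, so the reconstruction is *lirwubag.

*lirwubag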